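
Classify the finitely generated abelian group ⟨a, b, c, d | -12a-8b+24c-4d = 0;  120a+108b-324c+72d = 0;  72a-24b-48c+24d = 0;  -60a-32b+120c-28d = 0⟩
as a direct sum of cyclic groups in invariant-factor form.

rank_ℚ(R)=4; free=4−4=0
SNF(R) diag = [4, 12, 24, 24] → torsion [4, 12, 24, 24]

Answer: M ≅ ℤ/4 ⊕ ℤ/12 ⊕ ℤ/24 ⊕ ℤ/24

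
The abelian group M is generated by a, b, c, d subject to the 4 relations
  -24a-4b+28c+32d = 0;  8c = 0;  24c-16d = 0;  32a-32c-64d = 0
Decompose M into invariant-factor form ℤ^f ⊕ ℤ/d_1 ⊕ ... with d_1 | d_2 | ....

rank_ℚ(R)=4; free=4−4=0
SNF(R) diag = [4, 8, 16, 32] → torsion [4, 8, 16, 32]

Answer: M ≅ ℤ/4 ⊕ ℤ/8 ⊕ ℤ/16 ⊕ ℤ/32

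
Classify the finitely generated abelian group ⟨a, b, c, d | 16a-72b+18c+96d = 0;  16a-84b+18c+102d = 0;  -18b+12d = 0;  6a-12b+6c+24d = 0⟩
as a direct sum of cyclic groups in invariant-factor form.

rank_ℚ(R)=4; free=4−4=0
SNF(R) diag = [2, 6, 6, 6] → torsion [2, 6, 6, 6]

Answer: M ≅ ℤ/2 ⊕ ℤ/6 ⊕ ℤ/6 ⊕ ℤ/6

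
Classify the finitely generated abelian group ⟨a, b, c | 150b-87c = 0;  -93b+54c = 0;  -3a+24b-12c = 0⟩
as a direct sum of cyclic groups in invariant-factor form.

rank_ℚ(R)=3; free=3−3=0
SNF(R) diag = [3, 3, 3] → torsion [3, 3, 3]

Answer: M ≅ ℤ/3 ⊕ ℤ/3 ⊕ ℤ/3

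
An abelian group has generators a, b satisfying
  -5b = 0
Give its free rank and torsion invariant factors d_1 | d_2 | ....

rank_ℚ(R)=1; free=2−1=1
SNF(R) diag = [5] → torsion [5]

Answer: M ≅ ℤ^1 ⊕ ℤ/5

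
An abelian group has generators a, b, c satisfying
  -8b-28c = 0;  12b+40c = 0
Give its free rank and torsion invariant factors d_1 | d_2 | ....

Answer: M ≅ ℤ^1 ⊕ ℤ/4 ⊕ ℤ/4

Derivation:
rank_ℚ(R)=2; free=3−2=1
SNF(R) diag = [4, 4] → torsion [4, 4]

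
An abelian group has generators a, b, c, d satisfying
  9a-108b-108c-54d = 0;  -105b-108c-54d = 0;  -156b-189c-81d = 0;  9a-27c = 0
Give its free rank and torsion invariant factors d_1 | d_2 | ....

Answer: M ≅ ℤ/3 ⊕ ℤ/9 ⊕ ℤ/27 ⊕ ℤ/27

Derivation:
rank_ℚ(R)=4; free=4−4=0
SNF(R) diag = [3, 9, 27, 27] → torsion [3, 9, 27, 27]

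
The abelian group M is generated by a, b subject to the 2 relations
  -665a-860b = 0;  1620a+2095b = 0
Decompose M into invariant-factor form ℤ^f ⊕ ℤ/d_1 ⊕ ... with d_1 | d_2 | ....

Answer: M ≅ ℤ/5 ⊕ ℤ/5

Derivation:
rank_ℚ(R)=2; free=2−2=0
SNF(R) diag = [5, 5] → torsion [5, 5]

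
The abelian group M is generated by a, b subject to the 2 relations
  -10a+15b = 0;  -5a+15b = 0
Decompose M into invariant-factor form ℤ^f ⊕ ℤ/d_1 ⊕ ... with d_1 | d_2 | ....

Answer: M ≅ ℤ/5 ⊕ ℤ/15

Derivation:
rank_ℚ(R)=2; free=2−2=0
SNF(R) diag = [5, 15] → torsion [5, 15]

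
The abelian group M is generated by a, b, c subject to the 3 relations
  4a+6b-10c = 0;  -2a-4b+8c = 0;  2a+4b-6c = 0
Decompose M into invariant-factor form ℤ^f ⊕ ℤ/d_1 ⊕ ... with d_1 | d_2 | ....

Answer: M ≅ ℤ/2 ⊕ ℤ/2 ⊕ ℤ/2

Derivation:
rank_ℚ(R)=3; free=3−3=0
SNF(R) diag = [2, 2, 2] → torsion [2, 2, 2]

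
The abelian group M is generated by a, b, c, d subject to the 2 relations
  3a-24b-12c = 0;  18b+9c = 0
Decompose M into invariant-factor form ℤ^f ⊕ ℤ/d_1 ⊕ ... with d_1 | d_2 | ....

Answer: M ≅ ℤ^2 ⊕ ℤ/3 ⊕ ℤ/9

Derivation:
rank_ℚ(R)=2; free=4−2=2
SNF(R) diag = [3, 9] → torsion [3, 9]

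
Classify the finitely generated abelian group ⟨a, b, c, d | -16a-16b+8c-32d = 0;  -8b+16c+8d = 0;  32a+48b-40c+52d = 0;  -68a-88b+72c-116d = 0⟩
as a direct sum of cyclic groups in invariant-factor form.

Answer: M ≅ ℤ/4 ⊕ ℤ/4 ⊕ ℤ/8 ⊕ ℤ/8

Derivation:
rank_ℚ(R)=4; free=4−4=0
SNF(R) diag = [4, 4, 8, 8] → torsion [4, 4, 8, 8]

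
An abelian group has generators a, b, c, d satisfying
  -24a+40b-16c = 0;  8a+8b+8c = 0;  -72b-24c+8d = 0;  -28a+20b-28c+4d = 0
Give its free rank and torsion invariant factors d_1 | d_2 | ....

Answer: M ≅ ℤ/4 ⊕ ℤ/8 ⊕ ℤ/8 ⊕ ℤ/24

Derivation:
rank_ℚ(R)=4; free=4−4=0
SNF(R) diag = [4, 8, 8, 24] → torsion [4, 8, 8, 24]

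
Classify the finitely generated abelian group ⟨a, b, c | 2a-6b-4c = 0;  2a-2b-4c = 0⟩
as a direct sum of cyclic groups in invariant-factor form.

Answer: M ≅ ℤ^1 ⊕ ℤ/2 ⊕ ℤ/4

Derivation:
rank_ℚ(R)=2; free=3−2=1
SNF(R) diag = [2, 4] → torsion [2, 4]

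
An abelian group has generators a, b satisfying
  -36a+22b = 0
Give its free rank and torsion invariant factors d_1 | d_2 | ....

Answer: M ≅ ℤ^1 ⊕ ℤ/2

Derivation:
rank_ℚ(R)=1; free=2−1=1
SNF(R) diag = [2] → torsion [2]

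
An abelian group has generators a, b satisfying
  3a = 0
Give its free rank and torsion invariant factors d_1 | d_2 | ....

Answer: M ≅ ℤ^1 ⊕ ℤ/3

Derivation:
rank_ℚ(R)=1; free=2−1=1
SNF(R) diag = [3] → torsion [3]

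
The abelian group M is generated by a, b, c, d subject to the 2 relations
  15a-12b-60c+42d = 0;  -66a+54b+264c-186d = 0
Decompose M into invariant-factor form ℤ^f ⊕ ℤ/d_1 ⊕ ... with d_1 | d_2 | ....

Answer: M ≅ ℤ^2 ⊕ ℤ/3 ⊕ ℤ/6

Derivation:
rank_ℚ(R)=2; free=4−2=2
SNF(R) diag = [3, 6] → torsion [3, 6]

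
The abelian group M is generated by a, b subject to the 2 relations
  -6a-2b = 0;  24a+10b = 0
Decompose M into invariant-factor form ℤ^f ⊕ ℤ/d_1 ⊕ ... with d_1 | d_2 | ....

rank_ℚ(R)=2; free=2−2=0
SNF(R) diag = [2, 6] → torsion [2, 6]

Answer: M ≅ ℤ/2 ⊕ ℤ/6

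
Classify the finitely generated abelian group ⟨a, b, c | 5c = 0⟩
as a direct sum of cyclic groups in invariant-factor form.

rank_ℚ(R)=1; free=3−1=2
SNF(R) diag = [5] → torsion [5]

Answer: M ≅ ℤ^2 ⊕ ℤ/5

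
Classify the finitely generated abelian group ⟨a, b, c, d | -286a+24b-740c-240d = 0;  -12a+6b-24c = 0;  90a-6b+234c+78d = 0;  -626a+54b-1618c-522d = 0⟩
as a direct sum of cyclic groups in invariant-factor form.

Answer: M ≅ ℤ/2 ⊕ ℤ/6 ⊕ ℤ/6 ⊕ ℤ/12

Derivation:
rank_ℚ(R)=4; free=4−4=0
SNF(R) diag = [2, 6, 6, 12] → torsion [2, 6, 6, 12]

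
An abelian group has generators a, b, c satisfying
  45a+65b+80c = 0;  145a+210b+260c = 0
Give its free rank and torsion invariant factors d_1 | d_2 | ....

rank_ℚ(R)=2; free=3−2=1
SNF(R) diag = [5, 5] → torsion [5, 5]

Answer: M ≅ ℤ^1 ⊕ ℤ/5 ⊕ ℤ/5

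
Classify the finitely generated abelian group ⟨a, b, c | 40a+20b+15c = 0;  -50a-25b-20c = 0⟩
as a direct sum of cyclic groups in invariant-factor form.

rank_ℚ(R)=2; free=3−2=1
SNF(R) diag = [5, 5] → torsion [5, 5]

Answer: M ≅ ℤ^1 ⊕ ℤ/5 ⊕ ℤ/5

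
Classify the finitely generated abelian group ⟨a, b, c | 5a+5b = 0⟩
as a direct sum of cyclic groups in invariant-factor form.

Answer: M ≅ ℤ^2 ⊕ ℤ/5

Derivation:
rank_ℚ(R)=1; free=3−1=2
SNF(R) diag = [5] → torsion [5]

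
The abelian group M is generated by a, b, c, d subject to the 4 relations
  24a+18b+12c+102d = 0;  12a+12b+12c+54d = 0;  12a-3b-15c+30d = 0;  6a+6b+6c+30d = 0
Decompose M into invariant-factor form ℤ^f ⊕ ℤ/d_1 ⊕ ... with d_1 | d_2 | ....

Answer: M ≅ ℤ/3 ⊕ ℤ/6 ⊕ ℤ/6 ⊕ ℤ/6

Derivation:
rank_ℚ(R)=4; free=4−4=0
SNF(R) diag = [3, 6, 6, 6] → torsion [3, 6, 6, 6]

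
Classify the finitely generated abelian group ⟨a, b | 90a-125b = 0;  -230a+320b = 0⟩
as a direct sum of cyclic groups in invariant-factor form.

rank_ℚ(R)=2; free=2−2=0
SNF(R) diag = [5, 10] → torsion [5, 10]

Answer: M ≅ ℤ/5 ⊕ ℤ/10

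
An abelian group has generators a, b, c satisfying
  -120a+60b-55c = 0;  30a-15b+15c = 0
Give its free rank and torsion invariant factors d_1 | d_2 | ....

rank_ℚ(R)=2; free=3−2=1
SNF(R) diag = [5, 15] → torsion [5, 15]

Answer: M ≅ ℤ^1 ⊕ ℤ/5 ⊕ ℤ/15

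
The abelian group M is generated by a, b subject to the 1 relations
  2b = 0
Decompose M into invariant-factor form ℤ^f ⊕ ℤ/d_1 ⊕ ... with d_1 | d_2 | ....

Answer: M ≅ ℤ^1 ⊕ ℤ/2

Derivation:
rank_ℚ(R)=1; free=2−1=1
SNF(R) diag = [2] → torsion [2]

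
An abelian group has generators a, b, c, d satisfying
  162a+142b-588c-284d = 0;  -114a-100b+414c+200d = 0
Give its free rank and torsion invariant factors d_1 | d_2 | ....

Answer: M ≅ ℤ^2 ⊕ ℤ/2 ⊕ ℤ/6

Derivation:
rank_ℚ(R)=2; free=4−2=2
SNF(R) diag = [2, 6] → torsion [2, 6]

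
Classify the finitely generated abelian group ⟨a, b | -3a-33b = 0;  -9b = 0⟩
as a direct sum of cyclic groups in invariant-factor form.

Answer: M ≅ ℤ/3 ⊕ ℤ/9

Derivation:
rank_ℚ(R)=2; free=2−2=0
SNF(R) diag = [3, 9] → torsion [3, 9]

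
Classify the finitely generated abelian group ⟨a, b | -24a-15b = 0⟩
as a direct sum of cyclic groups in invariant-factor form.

rank_ℚ(R)=1; free=2−1=1
SNF(R) diag = [3] → torsion [3]

Answer: M ≅ ℤ^1 ⊕ ℤ/3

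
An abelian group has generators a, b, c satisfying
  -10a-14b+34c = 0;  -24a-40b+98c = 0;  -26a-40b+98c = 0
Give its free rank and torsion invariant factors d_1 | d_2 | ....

Answer: M ≅ ℤ/2 ⊕ ℤ/2 ⊕ ℤ/6

Derivation:
rank_ℚ(R)=3; free=3−3=0
SNF(R) diag = [2, 2, 6] → torsion [2, 2, 6]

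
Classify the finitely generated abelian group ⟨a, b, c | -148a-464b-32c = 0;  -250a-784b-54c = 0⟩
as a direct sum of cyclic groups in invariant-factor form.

rank_ℚ(R)=2; free=3−2=1
SNF(R) diag = [2, 4] → torsion [2, 4]

Answer: M ≅ ℤ^1 ⊕ ℤ/2 ⊕ ℤ/4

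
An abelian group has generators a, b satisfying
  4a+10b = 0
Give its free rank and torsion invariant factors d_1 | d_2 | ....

Answer: M ≅ ℤ^1 ⊕ ℤ/2

Derivation:
rank_ℚ(R)=1; free=2−1=1
SNF(R) diag = [2] → torsion [2]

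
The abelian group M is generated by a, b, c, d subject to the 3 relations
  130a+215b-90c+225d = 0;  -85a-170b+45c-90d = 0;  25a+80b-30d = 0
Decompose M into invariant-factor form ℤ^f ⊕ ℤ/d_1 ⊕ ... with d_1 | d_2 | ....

rank_ℚ(R)=3; free=4−3=1
SNF(R) diag = [5, 15, 45] → torsion [5, 15, 45]

Answer: M ≅ ℤ^1 ⊕ ℤ/5 ⊕ ℤ/15 ⊕ ℤ/45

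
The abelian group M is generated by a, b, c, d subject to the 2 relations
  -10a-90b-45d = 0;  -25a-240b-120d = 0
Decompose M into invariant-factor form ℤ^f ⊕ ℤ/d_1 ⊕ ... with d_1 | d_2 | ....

rank_ℚ(R)=2; free=4−2=2
SNF(R) diag = [5, 15] → torsion [5, 15]

Answer: M ≅ ℤ^2 ⊕ ℤ/5 ⊕ ℤ/15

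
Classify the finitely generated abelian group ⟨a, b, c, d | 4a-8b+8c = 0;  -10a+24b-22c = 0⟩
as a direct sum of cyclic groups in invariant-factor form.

rank_ℚ(R)=2; free=4−2=2
SNF(R) diag = [2, 4] → torsion [2, 4]

Answer: M ≅ ℤ^2 ⊕ ℤ/2 ⊕ ℤ/4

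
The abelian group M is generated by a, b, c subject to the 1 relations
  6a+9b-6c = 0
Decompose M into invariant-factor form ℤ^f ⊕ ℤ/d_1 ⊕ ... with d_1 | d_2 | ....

Answer: M ≅ ℤ^2 ⊕ ℤ/3

Derivation:
rank_ℚ(R)=1; free=3−1=2
SNF(R) diag = [3] → torsion [3]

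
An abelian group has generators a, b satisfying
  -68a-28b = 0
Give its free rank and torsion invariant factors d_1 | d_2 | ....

rank_ℚ(R)=1; free=2−1=1
SNF(R) diag = [4] → torsion [4]

Answer: M ≅ ℤ^1 ⊕ ℤ/4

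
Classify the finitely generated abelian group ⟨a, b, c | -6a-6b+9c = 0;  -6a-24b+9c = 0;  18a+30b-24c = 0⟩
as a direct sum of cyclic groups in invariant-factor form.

Answer: M ≅ ℤ/3 ⊕ ℤ/6 ⊕ ℤ/18

Derivation:
rank_ℚ(R)=3; free=3−3=0
SNF(R) diag = [3, 6, 18] → torsion [3, 6, 18]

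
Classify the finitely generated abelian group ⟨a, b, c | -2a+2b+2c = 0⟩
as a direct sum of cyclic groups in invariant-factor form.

Answer: M ≅ ℤ^2 ⊕ ℤ/2

Derivation:
rank_ℚ(R)=1; free=3−1=2
SNF(R) diag = [2] → torsion [2]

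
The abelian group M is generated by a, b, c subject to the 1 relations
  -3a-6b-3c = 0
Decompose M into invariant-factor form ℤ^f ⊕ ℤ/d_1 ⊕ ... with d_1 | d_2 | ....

rank_ℚ(R)=1; free=3−1=2
SNF(R) diag = [3] → torsion [3]

Answer: M ≅ ℤ^2 ⊕ ℤ/3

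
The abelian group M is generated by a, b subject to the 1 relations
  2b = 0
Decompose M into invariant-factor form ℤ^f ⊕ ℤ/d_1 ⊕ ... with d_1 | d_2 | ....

Answer: M ≅ ℤ^1 ⊕ ℤ/2

Derivation:
rank_ℚ(R)=1; free=2−1=1
SNF(R) diag = [2] → torsion [2]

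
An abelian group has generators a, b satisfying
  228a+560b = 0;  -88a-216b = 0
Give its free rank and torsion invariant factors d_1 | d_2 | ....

rank_ℚ(R)=2; free=2−2=0
SNF(R) diag = [4, 8] → torsion [4, 8]

Answer: M ≅ ℤ/4 ⊕ ℤ/8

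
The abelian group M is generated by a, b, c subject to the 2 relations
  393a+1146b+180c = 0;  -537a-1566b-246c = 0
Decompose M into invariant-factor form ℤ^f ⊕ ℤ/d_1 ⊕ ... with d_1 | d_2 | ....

Answer: M ≅ ℤ^1 ⊕ ℤ/3 ⊕ ℤ/6

Derivation:
rank_ℚ(R)=2; free=3−2=1
SNF(R) diag = [3, 6] → torsion [3, 6]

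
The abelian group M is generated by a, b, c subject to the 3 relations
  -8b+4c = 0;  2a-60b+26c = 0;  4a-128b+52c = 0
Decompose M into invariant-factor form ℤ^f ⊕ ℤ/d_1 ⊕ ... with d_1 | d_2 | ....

Answer: M ≅ ℤ/2 ⊕ ℤ/4 ⊕ ℤ/8

Derivation:
rank_ℚ(R)=3; free=3−3=0
SNF(R) diag = [2, 4, 8] → torsion [2, 4, 8]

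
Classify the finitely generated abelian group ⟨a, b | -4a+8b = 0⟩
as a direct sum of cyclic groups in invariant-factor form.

Answer: M ≅ ℤ^1 ⊕ ℤ/4

Derivation:
rank_ℚ(R)=1; free=2−1=1
SNF(R) diag = [4] → torsion [4]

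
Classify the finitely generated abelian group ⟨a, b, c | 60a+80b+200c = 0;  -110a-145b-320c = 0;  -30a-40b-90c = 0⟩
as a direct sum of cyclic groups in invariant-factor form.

Answer: M ≅ ℤ/5 ⊕ ℤ/10 ⊕ ℤ/20

Derivation:
rank_ℚ(R)=3; free=3−3=0
SNF(R) diag = [5, 10, 20] → torsion [5, 10, 20]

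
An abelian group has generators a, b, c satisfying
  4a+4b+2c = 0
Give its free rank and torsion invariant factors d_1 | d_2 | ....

rank_ℚ(R)=1; free=3−1=2
SNF(R) diag = [2] → torsion [2]

Answer: M ≅ ℤ^2 ⊕ ℤ/2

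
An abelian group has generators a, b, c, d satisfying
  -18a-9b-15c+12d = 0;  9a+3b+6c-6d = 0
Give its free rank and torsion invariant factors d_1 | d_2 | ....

Answer: M ≅ ℤ^2 ⊕ ℤ/3 ⊕ ℤ/3

Derivation:
rank_ℚ(R)=2; free=4−2=2
SNF(R) diag = [3, 3] → torsion [3, 3]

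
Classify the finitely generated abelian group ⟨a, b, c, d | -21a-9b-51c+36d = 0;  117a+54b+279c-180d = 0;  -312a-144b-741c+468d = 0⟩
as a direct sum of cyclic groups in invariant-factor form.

rank_ℚ(R)=3; free=4−3=1
SNF(R) diag = [3, 9, 9] → torsion [3, 9, 9]

Answer: M ≅ ℤ^1 ⊕ ℤ/3 ⊕ ℤ/9 ⊕ ℤ/9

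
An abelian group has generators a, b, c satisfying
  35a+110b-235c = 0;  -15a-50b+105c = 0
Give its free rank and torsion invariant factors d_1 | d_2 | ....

rank_ℚ(R)=2; free=3−2=1
SNF(R) diag = [5, 10] → torsion [5, 10]

Answer: M ≅ ℤ^1 ⊕ ℤ/5 ⊕ ℤ/10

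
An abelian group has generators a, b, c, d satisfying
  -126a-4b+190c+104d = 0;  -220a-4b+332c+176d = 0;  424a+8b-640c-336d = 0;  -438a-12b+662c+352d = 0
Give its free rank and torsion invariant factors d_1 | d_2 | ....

rank_ℚ(R)=4; free=4−4=0
SNF(R) diag = [2, 4, 8, 24] → torsion [2, 4, 8, 24]

Answer: M ≅ ℤ/2 ⊕ ℤ/4 ⊕ ℤ/8 ⊕ ℤ/24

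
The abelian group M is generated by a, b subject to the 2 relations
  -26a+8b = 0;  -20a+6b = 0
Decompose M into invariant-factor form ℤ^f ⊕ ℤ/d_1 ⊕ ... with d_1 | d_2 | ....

Answer: M ≅ ℤ/2 ⊕ ℤ/2

Derivation:
rank_ℚ(R)=2; free=2−2=0
SNF(R) diag = [2, 2] → torsion [2, 2]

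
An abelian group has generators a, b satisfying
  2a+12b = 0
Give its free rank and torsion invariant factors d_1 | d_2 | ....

rank_ℚ(R)=1; free=2−1=1
SNF(R) diag = [2] → torsion [2]

Answer: M ≅ ℤ^1 ⊕ ℤ/2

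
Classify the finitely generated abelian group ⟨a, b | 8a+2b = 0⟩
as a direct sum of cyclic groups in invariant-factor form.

rank_ℚ(R)=1; free=2−1=1
SNF(R) diag = [2] → torsion [2]

Answer: M ≅ ℤ^1 ⊕ ℤ/2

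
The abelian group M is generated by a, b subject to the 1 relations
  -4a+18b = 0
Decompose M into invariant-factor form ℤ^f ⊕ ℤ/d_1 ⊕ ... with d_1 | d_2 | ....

Answer: M ≅ ℤ^1 ⊕ ℤ/2

Derivation:
rank_ℚ(R)=1; free=2−1=1
SNF(R) diag = [2] → torsion [2]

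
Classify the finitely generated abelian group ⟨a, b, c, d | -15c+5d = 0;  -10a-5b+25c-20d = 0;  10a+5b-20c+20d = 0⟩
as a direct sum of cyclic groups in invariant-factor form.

rank_ℚ(R)=3; free=4−3=1
SNF(R) diag = [5, 5, 5] → torsion [5, 5, 5]

Answer: M ≅ ℤ^1 ⊕ ℤ/5 ⊕ ℤ/5 ⊕ ℤ/5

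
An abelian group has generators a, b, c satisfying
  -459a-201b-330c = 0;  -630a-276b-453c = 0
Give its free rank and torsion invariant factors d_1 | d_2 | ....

Answer: M ≅ ℤ^1 ⊕ ℤ/3 ⊕ ℤ/9

Derivation:
rank_ℚ(R)=2; free=3−2=1
SNF(R) diag = [3, 9] → torsion [3, 9]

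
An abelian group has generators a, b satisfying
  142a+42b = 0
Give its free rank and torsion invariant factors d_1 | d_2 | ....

rank_ℚ(R)=1; free=2−1=1
SNF(R) diag = [2] → torsion [2]

Answer: M ≅ ℤ^1 ⊕ ℤ/2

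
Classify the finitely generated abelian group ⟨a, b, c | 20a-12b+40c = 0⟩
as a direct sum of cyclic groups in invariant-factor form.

rank_ℚ(R)=1; free=3−1=2
SNF(R) diag = [4] → torsion [4]

Answer: M ≅ ℤ^2 ⊕ ℤ/4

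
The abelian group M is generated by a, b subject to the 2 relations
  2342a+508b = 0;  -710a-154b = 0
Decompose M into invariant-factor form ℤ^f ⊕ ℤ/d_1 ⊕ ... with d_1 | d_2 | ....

Answer: M ≅ ℤ/2 ⊕ ℤ/6

Derivation:
rank_ℚ(R)=2; free=2−2=0
SNF(R) diag = [2, 6] → torsion [2, 6]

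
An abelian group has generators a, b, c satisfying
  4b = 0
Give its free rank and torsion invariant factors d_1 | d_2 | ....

Answer: M ≅ ℤ^2 ⊕ ℤ/4

Derivation:
rank_ℚ(R)=1; free=3−1=2
SNF(R) diag = [4] → torsion [4]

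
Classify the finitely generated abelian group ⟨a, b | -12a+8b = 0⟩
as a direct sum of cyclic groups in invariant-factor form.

rank_ℚ(R)=1; free=2−1=1
SNF(R) diag = [4] → torsion [4]

Answer: M ≅ ℤ^1 ⊕ ℤ/4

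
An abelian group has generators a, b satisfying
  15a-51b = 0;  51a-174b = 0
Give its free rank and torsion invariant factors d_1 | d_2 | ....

rank_ℚ(R)=2; free=2−2=0
SNF(R) diag = [3, 3] → torsion [3, 3]

Answer: M ≅ ℤ/3 ⊕ ℤ/3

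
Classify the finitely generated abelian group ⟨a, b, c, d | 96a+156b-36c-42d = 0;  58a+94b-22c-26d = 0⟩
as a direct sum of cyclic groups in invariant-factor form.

Answer: M ≅ ℤ^2 ⊕ ℤ/2 ⊕ ℤ/6

Derivation:
rank_ℚ(R)=2; free=4−2=2
SNF(R) diag = [2, 6] → torsion [2, 6]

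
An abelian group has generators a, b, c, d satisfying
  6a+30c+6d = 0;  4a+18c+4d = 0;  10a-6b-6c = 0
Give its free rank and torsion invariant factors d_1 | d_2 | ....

rank_ℚ(R)=3; free=4−3=1
SNF(R) diag = [2, 2, 6] → torsion [2, 2, 6]

Answer: M ≅ ℤ^1 ⊕ ℤ/2 ⊕ ℤ/2 ⊕ ℤ/6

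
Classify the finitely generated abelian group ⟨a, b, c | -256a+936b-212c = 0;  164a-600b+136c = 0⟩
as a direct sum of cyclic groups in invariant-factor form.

rank_ℚ(R)=2; free=3−2=1
SNF(R) diag = [4, 12] → torsion [4, 12]

Answer: M ≅ ℤ^1 ⊕ ℤ/4 ⊕ ℤ/12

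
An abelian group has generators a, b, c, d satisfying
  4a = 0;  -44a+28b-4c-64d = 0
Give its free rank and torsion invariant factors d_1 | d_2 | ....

Answer: M ≅ ℤ^2 ⊕ ℤ/4 ⊕ ℤ/4

Derivation:
rank_ℚ(R)=2; free=4−2=2
SNF(R) diag = [4, 4] → torsion [4, 4]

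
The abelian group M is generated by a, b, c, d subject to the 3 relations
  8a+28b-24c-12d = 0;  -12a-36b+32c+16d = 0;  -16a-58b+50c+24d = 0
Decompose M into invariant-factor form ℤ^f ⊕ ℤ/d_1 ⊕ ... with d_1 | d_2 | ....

rank_ℚ(R)=3; free=4−3=1
SNF(R) diag = [2, 4, 4] → torsion [2, 4, 4]

Answer: M ≅ ℤ^1 ⊕ ℤ/2 ⊕ ℤ/4 ⊕ ℤ/4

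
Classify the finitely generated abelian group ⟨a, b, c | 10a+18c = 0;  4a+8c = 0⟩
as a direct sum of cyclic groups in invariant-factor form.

Answer: M ≅ ℤ^1 ⊕ ℤ/2 ⊕ ℤ/4

Derivation:
rank_ℚ(R)=2; free=3−2=1
SNF(R) diag = [2, 4] → torsion [2, 4]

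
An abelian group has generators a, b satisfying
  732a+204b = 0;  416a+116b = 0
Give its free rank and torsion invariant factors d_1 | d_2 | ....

rank_ℚ(R)=2; free=2−2=0
SNF(R) diag = [4, 12] → torsion [4, 12]

Answer: M ≅ ℤ/4 ⊕ ℤ/12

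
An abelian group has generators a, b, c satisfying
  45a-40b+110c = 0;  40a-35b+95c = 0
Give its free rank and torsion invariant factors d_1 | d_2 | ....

rank_ℚ(R)=2; free=3−2=1
SNF(R) diag = [5, 5] → torsion [5, 5]

Answer: M ≅ ℤ^1 ⊕ ℤ/5 ⊕ ℤ/5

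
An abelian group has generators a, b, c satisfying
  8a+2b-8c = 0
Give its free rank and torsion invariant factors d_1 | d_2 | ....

rank_ℚ(R)=1; free=3−1=2
SNF(R) diag = [2] → torsion [2]

Answer: M ≅ ℤ^2 ⊕ ℤ/2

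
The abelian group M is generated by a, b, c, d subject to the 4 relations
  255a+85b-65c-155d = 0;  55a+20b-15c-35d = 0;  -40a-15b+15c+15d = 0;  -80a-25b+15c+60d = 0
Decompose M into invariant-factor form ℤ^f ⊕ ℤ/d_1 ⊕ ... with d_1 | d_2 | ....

rank_ℚ(R)=4; free=4−4=0
SNF(R) diag = [5, 5, 5, 5] → torsion [5, 5, 5, 5]

Answer: M ≅ ℤ/5 ⊕ ℤ/5 ⊕ ℤ/5 ⊕ ℤ/5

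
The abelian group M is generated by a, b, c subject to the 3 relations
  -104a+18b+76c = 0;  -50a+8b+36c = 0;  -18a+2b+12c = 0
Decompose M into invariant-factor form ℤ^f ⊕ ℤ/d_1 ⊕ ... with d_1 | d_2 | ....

rank_ℚ(R)=3; free=3−3=0
SNF(R) diag = [2, 2, 4] → torsion [2, 2, 4]

Answer: M ≅ ℤ/2 ⊕ ℤ/2 ⊕ ℤ/4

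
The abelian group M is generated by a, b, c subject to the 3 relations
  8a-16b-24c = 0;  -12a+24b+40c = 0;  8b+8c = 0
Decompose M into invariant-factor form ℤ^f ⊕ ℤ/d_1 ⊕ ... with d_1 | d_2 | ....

Answer: M ≅ ℤ/4 ⊕ ℤ/8 ⊕ ℤ/8

Derivation:
rank_ℚ(R)=3; free=3−3=0
SNF(R) diag = [4, 8, 8] → torsion [4, 8, 8]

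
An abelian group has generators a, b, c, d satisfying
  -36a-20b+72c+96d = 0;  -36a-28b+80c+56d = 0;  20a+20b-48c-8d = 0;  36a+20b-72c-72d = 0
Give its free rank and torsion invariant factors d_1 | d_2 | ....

rank_ℚ(R)=4; free=4−4=0
SNF(R) diag = [4, 8, 8, 24] → torsion [4, 8, 8, 24]

Answer: M ≅ ℤ/4 ⊕ ℤ/8 ⊕ ℤ/8 ⊕ ℤ/24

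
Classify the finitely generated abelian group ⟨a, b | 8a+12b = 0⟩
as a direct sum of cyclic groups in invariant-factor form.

rank_ℚ(R)=1; free=2−1=1
SNF(R) diag = [4] → torsion [4]

Answer: M ≅ ℤ^1 ⊕ ℤ/4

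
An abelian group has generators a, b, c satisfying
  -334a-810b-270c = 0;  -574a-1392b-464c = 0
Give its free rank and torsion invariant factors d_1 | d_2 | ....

rank_ℚ(R)=2; free=3−2=1
SNF(R) diag = [2, 2] → torsion [2, 2]

Answer: M ≅ ℤ^1 ⊕ ℤ/2 ⊕ ℤ/2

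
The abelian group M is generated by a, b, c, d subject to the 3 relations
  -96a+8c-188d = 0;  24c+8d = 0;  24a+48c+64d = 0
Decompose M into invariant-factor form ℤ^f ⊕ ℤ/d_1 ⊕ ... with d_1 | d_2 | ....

rank_ℚ(R)=3; free=4−3=1
SNF(R) diag = [4, 8, 24] → torsion [4, 8, 24]

Answer: M ≅ ℤ^1 ⊕ ℤ/4 ⊕ ℤ/8 ⊕ ℤ/24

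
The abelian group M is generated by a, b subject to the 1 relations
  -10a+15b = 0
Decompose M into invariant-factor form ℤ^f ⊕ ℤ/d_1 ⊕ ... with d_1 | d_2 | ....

Answer: M ≅ ℤ^1 ⊕ ℤ/5

Derivation:
rank_ℚ(R)=1; free=2−1=1
SNF(R) diag = [5] → torsion [5]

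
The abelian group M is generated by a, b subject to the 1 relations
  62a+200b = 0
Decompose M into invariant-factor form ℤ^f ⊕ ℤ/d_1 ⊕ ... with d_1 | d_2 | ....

rank_ℚ(R)=1; free=2−1=1
SNF(R) diag = [2] → torsion [2]

Answer: M ≅ ℤ^1 ⊕ ℤ/2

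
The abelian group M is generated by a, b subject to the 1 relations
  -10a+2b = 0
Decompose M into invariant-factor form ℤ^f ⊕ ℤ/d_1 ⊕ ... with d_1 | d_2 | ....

rank_ℚ(R)=1; free=2−1=1
SNF(R) diag = [2] → torsion [2]

Answer: M ≅ ℤ^1 ⊕ ℤ/2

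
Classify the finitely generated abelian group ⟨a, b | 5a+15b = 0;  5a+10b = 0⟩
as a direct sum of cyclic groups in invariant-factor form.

Answer: M ≅ ℤ/5 ⊕ ℤ/5

Derivation:
rank_ℚ(R)=2; free=2−2=0
SNF(R) diag = [5, 5] → torsion [5, 5]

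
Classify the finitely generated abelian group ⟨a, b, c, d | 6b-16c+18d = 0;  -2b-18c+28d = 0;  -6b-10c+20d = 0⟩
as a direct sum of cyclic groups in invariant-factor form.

rank_ℚ(R)=3; free=4−3=1
SNF(R) diag = [2, 2, 4] → torsion [2, 2, 4]

Answer: M ≅ ℤ^1 ⊕ ℤ/2 ⊕ ℤ/2 ⊕ ℤ/4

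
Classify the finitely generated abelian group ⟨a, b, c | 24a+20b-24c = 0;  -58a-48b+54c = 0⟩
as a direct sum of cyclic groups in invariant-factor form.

Answer: M ≅ ℤ^1 ⊕ ℤ/2 ⊕ ℤ/4

Derivation:
rank_ℚ(R)=2; free=3−2=1
SNF(R) diag = [2, 4] → torsion [2, 4]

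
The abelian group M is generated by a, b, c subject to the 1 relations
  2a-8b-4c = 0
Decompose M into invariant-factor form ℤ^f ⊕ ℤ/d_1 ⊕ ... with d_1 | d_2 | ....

rank_ℚ(R)=1; free=3−1=2
SNF(R) diag = [2] → torsion [2]

Answer: M ≅ ℤ^2 ⊕ ℤ/2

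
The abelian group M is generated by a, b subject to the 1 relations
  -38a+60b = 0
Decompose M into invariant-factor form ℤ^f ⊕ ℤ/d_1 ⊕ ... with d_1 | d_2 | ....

rank_ℚ(R)=1; free=2−1=1
SNF(R) diag = [2] → torsion [2]

Answer: M ≅ ℤ^1 ⊕ ℤ/2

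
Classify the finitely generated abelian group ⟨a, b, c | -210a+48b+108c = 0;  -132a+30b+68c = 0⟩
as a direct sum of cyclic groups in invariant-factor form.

Answer: M ≅ ℤ^1 ⊕ ℤ/2 ⊕ ℤ/6

Derivation:
rank_ℚ(R)=2; free=3−2=1
SNF(R) diag = [2, 6] → torsion [2, 6]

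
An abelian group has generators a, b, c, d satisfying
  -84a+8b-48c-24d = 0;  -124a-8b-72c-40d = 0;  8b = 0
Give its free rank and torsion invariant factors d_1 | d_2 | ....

rank_ℚ(R)=3; free=4−3=1
SNF(R) diag = [4, 8, 24] → torsion [4, 8, 24]

Answer: M ≅ ℤ^1 ⊕ ℤ/4 ⊕ ℤ/8 ⊕ ℤ/24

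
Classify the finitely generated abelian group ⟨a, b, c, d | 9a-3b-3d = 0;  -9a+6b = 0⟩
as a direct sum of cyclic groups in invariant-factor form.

rank_ℚ(R)=2; free=4−2=2
SNF(R) diag = [3, 3] → torsion [3, 3]

Answer: M ≅ ℤ^2 ⊕ ℤ/3 ⊕ ℤ/3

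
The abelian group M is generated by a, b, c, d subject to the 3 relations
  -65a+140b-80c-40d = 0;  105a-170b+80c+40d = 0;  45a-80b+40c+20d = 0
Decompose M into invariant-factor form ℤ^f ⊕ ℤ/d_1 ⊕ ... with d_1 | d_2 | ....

rank_ℚ(R)=3; free=4−3=1
SNF(R) diag = [5, 10, 20] → torsion [5, 10, 20]

Answer: M ≅ ℤ^1 ⊕ ℤ/5 ⊕ ℤ/10 ⊕ ℤ/20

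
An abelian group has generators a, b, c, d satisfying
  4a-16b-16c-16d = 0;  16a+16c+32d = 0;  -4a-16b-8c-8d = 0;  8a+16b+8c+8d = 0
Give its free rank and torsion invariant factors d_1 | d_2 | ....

Answer: M ≅ ℤ/4 ⊕ ℤ/8 ⊕ ℤ/16 ⊕ ℤ/16

Derivation:
rank_ℚ(R)=4; free=4−4=0
SNF(R) diag = [4, 8, 16, 16] → torsion [4, 8, 16, 16]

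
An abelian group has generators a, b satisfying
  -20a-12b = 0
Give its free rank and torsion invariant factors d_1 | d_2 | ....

rank_ℚ(R)=1; free=2−1=1
SNF(R) diag = [4] → torsion [4]

Answer: M ≅ ℤ^1 ⊕ ℤ/4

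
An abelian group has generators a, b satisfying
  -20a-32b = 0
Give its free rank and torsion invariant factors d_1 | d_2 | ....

rank_ℚ(R)=1; free=2−1=1
SNF(R) diag = [4] → torsion [4]

Answer: M ≅ ℤ^1 ⊕ ℤ/4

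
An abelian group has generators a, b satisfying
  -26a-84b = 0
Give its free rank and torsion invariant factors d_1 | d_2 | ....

Answer: M ≅ ℤ^1 ⊕ ℤ/2

Derivation:
rank_ℚ(R)=1; free=2−1=1
SNF(R) diag = [2] → torsion [2]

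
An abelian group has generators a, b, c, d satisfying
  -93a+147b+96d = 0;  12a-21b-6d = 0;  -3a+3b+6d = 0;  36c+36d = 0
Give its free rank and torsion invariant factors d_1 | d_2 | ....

rank_ℚ(R)=4; free=4−4=0
SNF(R) diag = [3, 9, 18, 36] → torsion [3, 9, 18, 36]

Answer: M ≅ ℤ/3 ⊕ ℤ/9 ⊕ ℤ/18 ⊕ ℤ/36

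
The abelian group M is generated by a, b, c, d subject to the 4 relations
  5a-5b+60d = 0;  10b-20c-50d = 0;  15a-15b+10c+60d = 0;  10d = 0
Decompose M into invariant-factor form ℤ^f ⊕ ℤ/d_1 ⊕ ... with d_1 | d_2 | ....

rank_ℚ(R)=4; free=4−4=0
SNF(R) diag = [5, 10, 10, 10] → torsion [5, 10, 10, 10]

Answer: M ≅ ℤ/5 ⊕ ℤ/10 ⊕ ℤ/10 ⊕ ℤ/10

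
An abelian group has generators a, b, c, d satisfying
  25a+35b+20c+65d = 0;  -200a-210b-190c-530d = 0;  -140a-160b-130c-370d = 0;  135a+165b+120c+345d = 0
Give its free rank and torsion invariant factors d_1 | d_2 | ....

Answer: M ≅ ℤ/5 ⊕ ℤ/10 ⊕ ℤ/30 ⊕ ℤ/30

Derivation:
rank_ℚ(R)=4; free=4−4=0
SNF(R) diag = [5, 10, 30, 30] → torsion [5, 10, 30, 30]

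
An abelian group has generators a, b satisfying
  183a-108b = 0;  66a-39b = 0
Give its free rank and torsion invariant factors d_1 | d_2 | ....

rank_ℚ(R)=2; free=2−2=0
SNF(R) diag = [3, 3] → torsion [3, 3]

Answer: M ≅ ℤ/3 ⊕ ℤ/3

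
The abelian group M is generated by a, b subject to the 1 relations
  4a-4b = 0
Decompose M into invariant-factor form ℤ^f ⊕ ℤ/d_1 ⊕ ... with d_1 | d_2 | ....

Answer: M ≅ ℤ^1 ⊕ ℤ/4

Derivation:
rank_ℚ(R)=1; free=2−1=1
SNF(R) diag = [4] → torsion [4]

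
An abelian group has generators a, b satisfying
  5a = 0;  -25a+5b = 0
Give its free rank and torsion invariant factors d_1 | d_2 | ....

rank_ℚ(R)=2; free=2−2=0
SNF(R) diag = [5, 5] → torsion [5, 5]

Answer: M ≅ ℤ/5 ⊕ ℤ/5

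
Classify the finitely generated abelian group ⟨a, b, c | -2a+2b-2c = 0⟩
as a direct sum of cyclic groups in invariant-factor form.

rank_ℚ(R)=1; free=3−1=2
SNF(R) diag = [2] → torsion [2]

Answer: M ≅ ℤ^2 ⊕ ℤ/2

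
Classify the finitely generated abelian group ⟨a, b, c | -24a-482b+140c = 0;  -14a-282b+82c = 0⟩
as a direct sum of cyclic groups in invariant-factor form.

rank_ℚ(R)=2; free=3−2=1
SNF(R) diag = [2, 2] → torsion [2, 2]

Answer: M ≅ ℤ^1 ⊕ ℤ/2 ⊕ ℤ/2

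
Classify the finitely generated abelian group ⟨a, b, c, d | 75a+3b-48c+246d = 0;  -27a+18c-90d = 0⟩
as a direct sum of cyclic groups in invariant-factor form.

rank_ℚ(R)=2; free=4−2=2
SNF(R) diag = [3, 9] → torsion [3, 9]

Answer: M ≅ ℤ^2 ⊕ ℤ/3 ⊕ ℤ/9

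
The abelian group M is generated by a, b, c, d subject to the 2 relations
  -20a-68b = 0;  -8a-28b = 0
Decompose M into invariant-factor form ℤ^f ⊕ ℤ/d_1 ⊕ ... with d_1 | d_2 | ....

Answer: M ≅ ℤ^2 ⊕ ℤ/4 ⊕ ℤ/4

Derivation:
rank_ℚ(R)=2; free=4−2=2
SNF(R) diag = [4, 4] → torsion [4, 4]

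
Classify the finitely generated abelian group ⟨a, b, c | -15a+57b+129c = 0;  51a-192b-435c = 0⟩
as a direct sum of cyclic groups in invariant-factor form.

Answer: M ≅ ℤ^1 ⊕ ℤ/3 ⊕ ℤ/9

Derivation:
rank_ℚ(R)=2; free=3−2=1
SNF(R) diag = [3, 9] → torsion [3, 9]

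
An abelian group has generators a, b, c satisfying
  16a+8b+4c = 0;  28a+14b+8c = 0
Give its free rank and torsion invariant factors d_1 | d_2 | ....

rank_ℚ(R)=2; free=3−2=1
SNF(R) diag = [2, 4] → torsion [2, 4]

Answer: M ≅ ℤ^1 ⊕ ℤ/2 ⊕ ℤ/4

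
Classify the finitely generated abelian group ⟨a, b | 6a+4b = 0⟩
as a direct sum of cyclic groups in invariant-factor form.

rank_ℚ(R)=1; free=2−1=1
SNF(R) diag = [2] → torsion [2]

Answer: M ≅ ℤ^1 ⊕ ℤ/2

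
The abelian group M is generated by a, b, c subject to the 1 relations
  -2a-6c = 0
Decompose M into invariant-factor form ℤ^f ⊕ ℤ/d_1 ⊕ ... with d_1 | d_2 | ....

rank_ℚ(R)=1; free=3−1=2
SNF(R) diag = [2] → torsion [2]

Answer: M ≅ ℤ^2 ⊕ ℤ/2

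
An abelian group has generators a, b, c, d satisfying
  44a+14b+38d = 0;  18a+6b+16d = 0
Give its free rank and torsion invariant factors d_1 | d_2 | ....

Answer: M ≅ ℤ^2 ⊕ ℤ/2 ⊕ ℤ/2

Derivation:
rank_ℚ(R)=2; free=4−2=2
SNF(R) diag = [2, 2] → torsion [2, 2]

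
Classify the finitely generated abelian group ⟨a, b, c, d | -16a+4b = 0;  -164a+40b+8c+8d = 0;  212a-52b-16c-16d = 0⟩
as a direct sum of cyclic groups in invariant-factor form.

rank_ℚ(R)=3; free=4−3=1
SNF(R) diag = [4, 4, 8] → torsion [4, 4, 8]

Answer: M ≅ ℤ^1 ⊕ ℤ/4 ⊕ ℤ/4 ⊕ ℤ/8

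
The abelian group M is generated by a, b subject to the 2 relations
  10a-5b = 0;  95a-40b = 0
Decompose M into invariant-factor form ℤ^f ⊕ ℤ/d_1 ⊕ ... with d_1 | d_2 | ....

rank_ℚ(R)=2; free=2−2=0
SNF(R) diag = [5, 15] → torsion [5, 15]

Answer: M ≅ ℤ/5 ⊕ ℤ/15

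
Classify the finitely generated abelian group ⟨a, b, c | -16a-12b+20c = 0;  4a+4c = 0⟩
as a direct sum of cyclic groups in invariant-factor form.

rank_ℚ(R)=2; free=3−2=1
SNF(R) diag = [4, 12] → torsion [4, 12]

Answer: M ≅ ℤ^1 ⊕ ℤ/4 ⊕ ℤ/12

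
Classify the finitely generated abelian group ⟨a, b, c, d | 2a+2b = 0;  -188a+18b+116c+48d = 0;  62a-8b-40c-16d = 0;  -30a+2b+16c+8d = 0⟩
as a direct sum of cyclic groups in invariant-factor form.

rank_ℚ(R)=4; free=4−4=0
SNF(R) diag = [2, 2, 4, 8] → torsion [2, 2, 4, 8]

Answer: M ≅ ℤ/2 ⊕ ℤ/2 ⊕ ℤ/4 ⊕ ℤ/8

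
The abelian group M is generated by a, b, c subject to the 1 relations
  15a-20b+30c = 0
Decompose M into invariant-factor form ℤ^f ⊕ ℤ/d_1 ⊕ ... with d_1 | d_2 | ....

Answer: M ≅ ℤ^2 ⊕ ℤ/5

Derivation:
rank_ℚ(R)=1; free=3−1=2
SNF(R) diag = [5] → torsion [5]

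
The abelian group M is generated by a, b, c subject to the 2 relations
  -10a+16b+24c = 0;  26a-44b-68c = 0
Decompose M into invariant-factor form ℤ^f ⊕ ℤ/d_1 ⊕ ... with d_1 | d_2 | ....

Answer: M ≅ ℤ^1 ⊕ ℤ/2 ⊕ ℤ/4

Derivation:
rank_ℚ(R)=2; free=3−2=1
SNF(R) diag = [2, 4] → torsion [2, 4]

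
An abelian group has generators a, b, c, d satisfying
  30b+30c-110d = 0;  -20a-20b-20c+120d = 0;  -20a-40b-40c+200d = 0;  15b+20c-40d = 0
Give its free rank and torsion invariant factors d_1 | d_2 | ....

Answer: M ≅ ℤ/5 ⊕ ℤ/10 ⊕ ℤ/20 ⊕ ℤ/20

Derivation:
rank_ℚ(R)=4; free=4−4=0
SNF(R) diag = [5, 10, 20, 20] → torsion [5, 10, 20, 20]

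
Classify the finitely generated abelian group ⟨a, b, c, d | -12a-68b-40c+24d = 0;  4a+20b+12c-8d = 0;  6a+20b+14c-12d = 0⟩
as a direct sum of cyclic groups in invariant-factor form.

rank_ℚ(R)=3; free=4−3=1
SNF(R) diag = [2, 4, 4] → torsion [2, 4, 4]

Answer: M ≅ ℤ^1 ⊕ ℤ/2 ⊕ ℤ/4 ⊕ ℤ/4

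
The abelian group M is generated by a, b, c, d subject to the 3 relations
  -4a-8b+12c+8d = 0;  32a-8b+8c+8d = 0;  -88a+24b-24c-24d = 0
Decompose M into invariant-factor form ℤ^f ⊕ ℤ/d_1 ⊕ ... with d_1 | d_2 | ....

Answer: M ≅ ℤ^1 ⊕ ℤ/4 ⊕ ℤ/8 ⊕ ℤ/8

Derivation:
rank_ℚ(R)=3; free=4−3=1
SNF(R) diag = [4, 8, 8] → torsion [4, 8, 8]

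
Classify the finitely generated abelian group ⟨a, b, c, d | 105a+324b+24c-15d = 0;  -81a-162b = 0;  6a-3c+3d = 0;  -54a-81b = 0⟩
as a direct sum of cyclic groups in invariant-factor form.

rank_ℚ(R)=4; free=4−4=0
SNF(R) diag = [3, 9, 27, 81] → torsion [3, 9, 27, 81]

Answer: M ≅ ℤ/3 ⊕ ℤ/9 ⊕ ℤ/27 ⊕ ℤ/81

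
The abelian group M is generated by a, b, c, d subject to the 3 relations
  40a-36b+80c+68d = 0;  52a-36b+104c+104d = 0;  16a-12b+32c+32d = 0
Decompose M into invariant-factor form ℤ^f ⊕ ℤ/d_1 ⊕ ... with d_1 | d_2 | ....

rank_ℚ(R)=3; free=4−3=1
SNF(R) diag = [4, 12, 12] → torsion [4, 12, 12]

Answer: M ≅ ℤ^1 ⊕ ℤ/4 ⊕ ℤ/12 ⊕ ℤ/12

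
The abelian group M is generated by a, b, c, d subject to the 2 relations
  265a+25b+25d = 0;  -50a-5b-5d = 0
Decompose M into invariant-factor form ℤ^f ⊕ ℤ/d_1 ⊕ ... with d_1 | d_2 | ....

rank_ℚ(R)=2; free=4−2=2
SNF(R) diag = [5, 15] → torsion [5, 15]

Answer: M ≅ ℤ^2 ⊕ ℤ/5 ⊕ ℤ/15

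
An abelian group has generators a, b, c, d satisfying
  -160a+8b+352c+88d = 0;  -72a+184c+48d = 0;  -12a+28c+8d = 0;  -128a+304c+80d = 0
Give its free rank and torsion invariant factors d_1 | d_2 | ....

Answer: M ≅ ℤ/4 ⊕ ℤ/8 ⊕ ℤ/16 ⊕ ℤ/16

Derivation:
rank_ℚ(R)=4; free=4−4=0
SNF(R) diag = [4, 8, 16, 16] → torsion [4, 8, 16, 16]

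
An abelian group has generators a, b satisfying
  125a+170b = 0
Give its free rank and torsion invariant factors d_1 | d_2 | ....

rank_ℚ(R)=1; free=2−1=1
SNF(R) diag = [5] → torsion [5]

Answer: M ≅ ℤ^1 ⊕ ℤ/5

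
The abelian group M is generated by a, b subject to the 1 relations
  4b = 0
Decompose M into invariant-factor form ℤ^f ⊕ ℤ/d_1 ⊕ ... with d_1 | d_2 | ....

Answer: M ≅ ℤ^1 ⊕ ℤ/4

Derivation:
rank_ℚ(R)=1; free=2−1=1
SNF(R) diag = [4] → torsion [4]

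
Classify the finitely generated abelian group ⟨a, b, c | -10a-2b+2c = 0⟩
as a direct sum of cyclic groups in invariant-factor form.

Answer: M ≅ ℤ^2 ⊕ ℤ/2

Derivation:
rank_ℚ(R)=1; free=3−1=2
SNF(R) diag = [2] → torsion [2]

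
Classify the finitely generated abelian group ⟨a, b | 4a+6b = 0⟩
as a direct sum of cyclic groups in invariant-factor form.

rank_ℚ(R)=1; free=2−1=1
SNF(R) diag = [2] → torsion [2]

Answer: M ≅ ℤ^1 ⊕ ℤ/2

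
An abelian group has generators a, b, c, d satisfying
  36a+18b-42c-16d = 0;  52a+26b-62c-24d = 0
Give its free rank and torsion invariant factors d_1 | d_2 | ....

Answer: M ≅ ℤ^2 ⊕ ℤ/2 ⊕ ℤ/4

Derivation:
rank_ℚ(R)=2; free=4−2=2
SNF(R) diag = [2, 4] → torsion [2, 4]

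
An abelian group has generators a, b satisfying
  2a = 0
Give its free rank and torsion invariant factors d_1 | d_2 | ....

Answer: M ≅ ℤ^1 ⊕ ℤ/2

Derivation:
rank_ℚ(R)=1; free=2−1=1
SNF(R) diag = [2] → torsion [2]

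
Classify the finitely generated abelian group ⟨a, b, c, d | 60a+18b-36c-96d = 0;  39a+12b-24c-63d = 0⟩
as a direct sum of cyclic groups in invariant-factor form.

rank_ℚ(R)=2; free=4−2=2
SNF(R) diag = [3, 6] → torsion [3, 6]

Answer: M ≅ ℤ^2 ⊕ ℤ/3 ⊕ ℤ/6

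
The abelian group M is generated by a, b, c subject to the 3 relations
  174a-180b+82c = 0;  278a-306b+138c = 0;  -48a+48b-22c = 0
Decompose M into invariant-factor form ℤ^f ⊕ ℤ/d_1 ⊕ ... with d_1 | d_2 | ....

Answer: M ≅ ℤ/2 ⊕ ℤ/2 ⊕ ℤ/6

Derivation:
rank_ℚ(R)=3; free=3−3=0
SNF(R) diag = [2, 2, 6] → torsion [2, 2, 6]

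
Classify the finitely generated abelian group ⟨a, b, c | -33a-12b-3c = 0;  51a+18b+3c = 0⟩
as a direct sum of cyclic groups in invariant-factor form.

Answer: M ≅ ℤ^1 ⊕ ℤ/3 ⊕ ℤ/6

Derivation:
rank_ℚ(R)=2; free=3−2=1
SNF(R) diag = [3, 6] → torsion [3, 6]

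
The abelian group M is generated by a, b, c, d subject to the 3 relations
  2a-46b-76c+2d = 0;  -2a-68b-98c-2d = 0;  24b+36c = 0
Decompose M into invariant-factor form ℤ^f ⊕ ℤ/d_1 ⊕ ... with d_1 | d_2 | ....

Answer: M ≅ ℤ^1 ⊕ ℤ/2 ⊕ ℤ/6 ⊕ ℤ/12

Derivation:
rank_ℚ(R)=3; free=4−3=1
SNF(R) diag = [2, 6, 12] → torsion [2, 6, 12]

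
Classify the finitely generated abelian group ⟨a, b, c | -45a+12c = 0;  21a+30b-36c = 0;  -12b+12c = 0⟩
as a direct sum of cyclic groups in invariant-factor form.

Answer: M ≅ ℤ/3 ⊕ ℤ/6 ⊕ ℤ/12

Derivation:
rank_ℚ(R)=3; free=3−3=0
SNF(R) diag = [3, 6, 12] → torsion [3, 6, 12]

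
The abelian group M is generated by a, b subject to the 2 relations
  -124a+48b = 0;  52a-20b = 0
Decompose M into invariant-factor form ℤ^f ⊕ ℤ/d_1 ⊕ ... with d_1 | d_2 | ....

Answer: M ≅ ℤ/4 ⊕ ℤ/4

Derivation:
rank_ℚ(R)=2; free=2−2=0
SNF(R) diag = [4, 4] → torsion [4, 4]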